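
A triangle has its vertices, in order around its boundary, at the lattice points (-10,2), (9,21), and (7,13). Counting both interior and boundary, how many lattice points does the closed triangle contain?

By the shoelace formula, twice the signed area is |((-10)·21 − 9·2) + (9·13 − 7·21) + (7·2 − (-10)·13)| = 114, so the area is 57.
The number of boundary lattice points is Σ gcd(|Δx|,|Δy|) = gcd(19,19) + gcd(2,8) + gcd(17,11) = 19+2+1 = 22.
Pick's theorem gives I = A − B/2 + 1 = 57 − 22/2 + 1 = 47, so the closed region contains I + B = 47 + 22 = 69 lattice points.

69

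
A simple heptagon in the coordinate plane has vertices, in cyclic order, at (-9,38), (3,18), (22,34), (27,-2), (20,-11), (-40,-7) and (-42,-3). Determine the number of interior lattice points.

2077

The shoelace formula gives twice the area as |((-9)·18 − 3·38) + (3·34 − 22·18) + (22·(-2) − 27·34) + (27·(-11) − 20·(-2)) + (20·(-7) − (-40)·(-11)) + ((-40)·(-3) − (-42)·(-7)) + ((-42)·38 − (-9)·(-3))| = 4166, so the area is 2083.
Along each edge there are gcd(|Δx|,|Δy|)+1 lattice points, so counting each shared vertex once the boundary has gcd(12,20) + gcd(19,16) + gcd(5,36) + gcd(7,9) + gcd(60,4) + gcd(2,4) + gcd(33,41) = 4+1+1+1+4+2+1 = 14.
By Pick's theorem A = I + B/2 − 1, so I = 2083 − 14/2 + 1 = 2077.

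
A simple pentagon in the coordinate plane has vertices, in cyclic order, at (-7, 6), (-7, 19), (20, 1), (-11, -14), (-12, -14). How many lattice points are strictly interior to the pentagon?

Using the shoelace formula, 2A = |[(-7)·19 − (-7)·6] + [(-7)·1 − 20·19] + [20·(-14) − (-11)·1] + [(-11)·(-14) − (-12)·(-14)] + [(-12)·6 − (-7)·(-14)]| = 931, so the area is 465.5.
Along each edge there are gcd(|Δx|,|Δy|)+1 lattice points, so counting each shared vertex once the boundary has gcd(0,13) + gcd(27,18) + gcd(31,15) + gcd(1,0) + gcd(5,20) = 13+9+1+1+5 = 29.
Pick's theorem gives I = A − B/2 + 1 = 465.5 − 29/2 + 1 = 452.

452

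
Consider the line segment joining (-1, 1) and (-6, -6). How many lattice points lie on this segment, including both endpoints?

The number of lattice points on a segment between lattice points is gcd(|Δx|,|Δy|) + 1 = gcd(5,7) + 1 = 1 + 1 = 2.

2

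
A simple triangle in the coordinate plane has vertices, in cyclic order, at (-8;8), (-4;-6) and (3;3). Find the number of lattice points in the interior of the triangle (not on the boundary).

66

Using the shoelace formula, 2A = |((-8)·(-6) − (-4)·8) + ((-4)·3 − 3·(-6)) + (3·8 − (-8)·3)| = 134, so the area is 67.
Along each edge there are gcd(|Δx|,|Δy|)+1 lattice points, so counting each shared vertex once the boundary has gcd(4,14) + gcd(7,9) + gcd(11,5) = 2+1+1 = 4.
Pick's theorem gives I = A − B/2 + 1 = 67 − 4/2 + 1 = 66.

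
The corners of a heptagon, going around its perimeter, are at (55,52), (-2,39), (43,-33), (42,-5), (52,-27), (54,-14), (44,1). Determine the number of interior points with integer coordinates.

2275

The shoelace formula gives twice the area as |[55·39 − (-2)·52] + [(-2)·(-33) − 43·39] + [43·(-5) − 42·(-33)] + [42·(-27) − 52·(-5)] + [52·(-14) − 54·(-27)] + [54·1 − 44·(-14)] + [44·52 − 55·1]| = 4568, so the area is 2284.
The number of boundary lattice points is Σ gcd(|Δx|,|Δy|) = gcd(57,13) + gcd(45,72) + gcd(1,28) + gcd(10,22) + gcd(2,13) + gcd(10,15) + gcd(11,51) = 1+9+1+2+1+5+1 = 20.
By Pick's theorem A = I + B/2 − 1, so I = 2284 − 20/2 + 1 = 2275.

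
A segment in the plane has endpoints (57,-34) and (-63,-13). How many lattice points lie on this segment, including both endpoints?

4

The number of lattice points on a segment between lattice points is gcd(|Δx|,|Δy|) + 1 = gcd(120,21) + 1 = 3 + 1 = 4.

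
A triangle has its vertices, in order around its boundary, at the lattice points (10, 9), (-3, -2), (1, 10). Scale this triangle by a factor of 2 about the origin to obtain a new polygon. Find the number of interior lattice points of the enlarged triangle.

By the shoelace formula, twice the signed area is |(10·(-2) − (-3)·9) + ((-3)·10 − 1·(-2)) + (1·9 − 10·10)| = 112, so the area is 56.
Summing gcd(|Δx|,|Δy|) over the edges gives the boundary count: gcd(13,11) + gcd(4,12) + gcd(9,1) = 1+4+1 = 6.
Scaling by 2 multiplies the area by 2² = 4 (so the new area is 224) and multiplies the boundary lattice-point count by 2, giving 12.
By Pick's theorem, the interior count of the dilated polygon is 224 − 12/2 + 1 = 219.

219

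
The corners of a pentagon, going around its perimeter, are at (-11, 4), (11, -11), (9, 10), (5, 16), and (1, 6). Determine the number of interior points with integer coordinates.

229

The shoelace formula gives twice the area as |[(-11)·(-11) − 11·4] + [11·10 − 9·(-11)] + [9·16 − 5·10] + [5·6 − 1·16] + [1·4 − (-11)·6]| = 464, so the area is 232.
Along each edge there are gcd(|Δx|,|Δy|)+1 lattice points, so counting each shared vertex once the boundary has gcd(22,15) + gcd(2,21) + gcd(4,6) + gcd(4,10) + gcd(12,2) = 1+1+2+2+2 = 8.
Pick's theorem gives I = A − B/2 + 1 = 232 − 8/2 + 1 = 229.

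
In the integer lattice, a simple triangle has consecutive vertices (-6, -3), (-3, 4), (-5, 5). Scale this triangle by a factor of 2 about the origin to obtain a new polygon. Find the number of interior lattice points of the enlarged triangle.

32

The shoelace formula gives twice the area as |((-6)·4 − (-3)·(-3)) + ((-3)·5 − (-5)·4) + ((-5)·(-3) − (-6)·5)| = 17, so the area is 8.5.
The number of boundary lattice points is Σ gcd(|Δx|,|Δy|) = gcd(3,7) + gcd(2,1) + gcd(1,8) = 1+1+1 = 3.
Scaling by 2 multiplies the area by 2² = 4 (so the new area is 34) and multiplies the boundary lattice-point count by 2, giving 6.
By Pick's theorem, the interior count of the dilated polygon is 34 − 6/2 + 1 = 32.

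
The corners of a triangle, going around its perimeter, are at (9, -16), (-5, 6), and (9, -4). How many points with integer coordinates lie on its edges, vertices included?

16

Along each edge there are gcd(|Δx|,|Δy|)+1 lattice points, so counting each shared vertex once the boundary has gcd(14,22) + gcd(14,10) + gcd(0,12) = 2+2+12 = 16.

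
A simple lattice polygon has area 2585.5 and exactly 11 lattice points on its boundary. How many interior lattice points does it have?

From Pick's theorem, I = A − B/2 + 1 = 2585.5 − 11/2 + 1 = 2581.

2581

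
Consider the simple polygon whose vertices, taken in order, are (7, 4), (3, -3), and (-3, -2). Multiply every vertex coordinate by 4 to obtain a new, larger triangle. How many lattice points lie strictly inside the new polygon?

The shoelace formula gives twice the area as |[7·(-3) − 3·4] + [3·(-2) − (-3)·(-3)] + [(-3)·4 − 7·(-2)]| = 46, so the area is 23.
The number of boundary lattice points is Σ gcd(|Δx|,|Δy|) = gcd(4,7) + gcd(6,1) + gcd(10,6) = 1+1+2 = 4.
Scaling by 4 multiplies the area by 4² = 16 (so the new area is 368) and multiplies the boundary lattice-point count by 4, giving 16.
By Pick's theorem, the interior count of the dilated polygon is 368 − 16/2 + 1 = 361.

361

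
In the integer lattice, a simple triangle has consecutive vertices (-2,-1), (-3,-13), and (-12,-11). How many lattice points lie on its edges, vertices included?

Along each edge there are gcd(|Δx|,|Δy|)+1 lattice points, so counting each shared vertex once the boundary has gcd(1,12) + gcd(9,2) + gcd(10,10) = 1+1+10 = 12.

12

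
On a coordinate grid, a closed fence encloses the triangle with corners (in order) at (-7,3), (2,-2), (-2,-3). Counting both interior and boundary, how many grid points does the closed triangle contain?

17

Using the shoelace formula, 2A = |[(-7)·(-2) − 2·3] + [2·(-3) − (-2)·(-2)] + [(-2)·3 − (-7)·(-3)]| = 29, so the area is 29/2.
Along each edge there are gcd(|Δx|,|Δy|)+1 lattice points, so counting each shared vertex once the boundary has gcd(9,5) + gcd(4,1) + gcd(5,6) = 1+1+1 = 3.
Pick's theorem gives I = A − B/2 + 1 = 29/2 − 3/2 + 1 = 14, so the closed region contains I + B = 14 + 3 = 17 lattice points.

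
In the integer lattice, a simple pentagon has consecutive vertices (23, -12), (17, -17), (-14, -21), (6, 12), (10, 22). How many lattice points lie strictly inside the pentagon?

717

The shoelace formula gives twice the area as |[23·(-17) − 17·(-12)] + [17·(-21) − (-14)·(-17)] + [(-14)·12 − 6·(-21)] + [6·22 − 10·12] + [10·(-12) − 23·22]| = 1438, so the area is 719.
The number of boundary lattice points is Σ gcd(|Δx|,|Δy|) = gcd(6,5) + gcd(31,4) + gcd(20,33) + gcd(4,10) + gcd(13,34) = 1+1+1+2+1 = 6.
By Pick's theorem A = I + B/2 − 1, so I = 719 − 6/2 + 1 = 717.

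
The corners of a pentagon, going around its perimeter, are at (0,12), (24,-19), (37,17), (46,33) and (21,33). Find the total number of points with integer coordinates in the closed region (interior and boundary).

By the shoelace formula, twice the signed area is |[0·(-19) − 24·12] + [24·17 − 37·(-19)] + [37·33 − 46·17] + [46·33 − 21·33] + [21·12 − 0·33]| = 2339, so the area is 2339/2.
The number of boundary lattice points is Σ gcd(|Δx|,|Δy|) = gcd(24,31) + gcd(13,36) + gcd(9,16) + gcd(25,0) + gcd(21,21) = 1+1+1+25+21 = 49.
Pick's theorem gives I = A − B/2 + 1 = 2339/2 − 49/2 + 1 = 1146, so the closed region contains I + B = 1146 + 49 = 1195 lattice points.

1195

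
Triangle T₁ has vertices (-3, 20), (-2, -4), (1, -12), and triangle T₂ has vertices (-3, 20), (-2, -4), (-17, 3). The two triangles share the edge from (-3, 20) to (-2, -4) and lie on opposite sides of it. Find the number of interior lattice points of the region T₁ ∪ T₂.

206

The union is the simple quadrilateral with vertices (-3, 20), (1, -12), (-2, -4), (-17, 3) in order.
Using the shoelace formula, 2A = |[(-3)·(-12) − 1·20] + [1·(-4) − (-2)·(-12)] + [(-2)·3 − (-17)·(-4)] + [(-17)·20 − (-3)·3]| = 417, so the area is 208.5.
Along each edge there are gcd(|Δx|,|Δy|)+1 lattice points, so counting each shared vertex once the boundary has gcd(4,32) + gcd(3,8) + gcd(15,7) + gcd(14,17) = 4+1+1+1 = 7.
By Pick's theorem I = A − B/2 + 1 = 208.5 − 7/2 + 1 = 206.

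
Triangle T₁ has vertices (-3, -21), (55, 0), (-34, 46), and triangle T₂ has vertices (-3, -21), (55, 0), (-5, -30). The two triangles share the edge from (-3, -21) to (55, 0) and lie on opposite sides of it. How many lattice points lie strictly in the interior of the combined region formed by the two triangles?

2493

The union is the simple quadrilateral with vertices (-3, -21), (-34, 46), (55, 0), (-5, -30) in order.
By the shoelace formula, twice the signed area is |[(-3)·46 − (-34)·(-21)] + [(-34)·0 − 55·46] + [55·(-30) − (-5)·0] + [(-5)·(-21) − (-3)·(-30)]| = 5017, so the area is 2508.5.
Along each edge there are gcd(|Δx|,|Δy|)+1 lattice points, so counting each shared vertex once the boundary has gcd(31,67) + gcd(89,46) + gcd(60,30) + gcd(2,9) = 1+1+30+1 = 33.
By Pick's theorem I = A − B/2 + 1 = 2508.5 − 33/2 + 1 = 2493.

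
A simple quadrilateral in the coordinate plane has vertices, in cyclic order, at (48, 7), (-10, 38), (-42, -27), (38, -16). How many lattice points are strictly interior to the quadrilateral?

Using the shoelace formula, 2A = |[48·38 − (-10)·7] + [(-10)·(-27) − (-42)·38] + [(-42)·(-16) − 38·(-27)] + [38·7 − 48·(-16)]| = 6492, so the area is 3246.
Along each edge there are gcd(|Δx|,|Δy|)+1 lattice points, so counting each shared vertex once the boundary has gcd(58,31) + gcd(32,65) + gcd(80,11) + gcd(10,23) = 1+1+1+1 = 4.
Pick's theorem gives I = A − B/2 + 1 = 3246 − 4/2 + 1 = 3245.

3245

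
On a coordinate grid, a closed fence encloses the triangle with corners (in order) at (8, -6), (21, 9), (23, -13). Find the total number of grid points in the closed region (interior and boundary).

161

Using the shoelace formula, 2A = |[8·9 − 21·(-6)] + [21·(-13) − 23·9] + [23·(-6) − 8·(-13)]| = 316, so the area is 158.
The number of boundary lattice points is Σ gcd(|Δx|,|Δy|) = gcd(13,15) + gcd(2,22) + gcd(15,7) = 1+2+1 = 4.
Pick's theorem gives I = A − B/2 + 1 = 158 − 4/2 + 1 = 157, so the closed region contains I + B = 157 + 4 = 161 lattice points.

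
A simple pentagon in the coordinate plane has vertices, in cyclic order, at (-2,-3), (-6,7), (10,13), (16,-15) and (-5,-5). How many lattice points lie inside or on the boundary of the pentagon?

Using the shoelace formula, 2A = |((-2)·7 − (-6)·(-3)) + ((-6)·13 − 10·7) + (10·(-15) − 16·13) + (16·(-5) − (-5)·(-15)) + ((-5)·(-3) − (-2)·(-5))| = 688, so the area is 344.
The number of boundary lattice points is Σ gcd(|Δx|,|Δy|) = gcd(4,10) + gcd(16,6) + gcd(6,28) + gcd(21,10) + gcd(3,2) = 2+2+2+1+1 = 8.
Pick's theorem gives I = A − B/2 + 1 = 344 − 8/2 + 1 = 341, so the closed region contains I + B = 341 + 8 = 349 lattice points.

349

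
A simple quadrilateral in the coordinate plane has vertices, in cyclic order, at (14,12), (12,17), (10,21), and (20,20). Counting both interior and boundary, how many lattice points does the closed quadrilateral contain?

46

The shoelace formula gives twice the area as |(14·17 − 12·12) + (12·21 − 10·17) + (10·20 − 20·21) + (20·12 − 14·20)| = 84, so the area is 42.
Along each edge there are gcd(|Δx|,|Δy|)+1 lattice points, so counting each shared vertex once the boundary has gcd(2,5) + gcd(2,4) + gcd(10,1) + gcd(6,8) = 1+2+1+2 = 6.
Pick's theorem gives I = A − B/2 + 1 = 42 − 6/2 + 1 = 40, so the closed region contains I + B = 40 + 6 = 46 lattice points.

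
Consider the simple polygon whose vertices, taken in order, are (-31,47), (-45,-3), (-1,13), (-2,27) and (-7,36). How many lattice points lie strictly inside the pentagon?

1258

By the shoelace formula, twice the signed area is |((-31)·(-3) − (-45)·47) + ((-45)·13 − (-1)·(-3)) + ((-1)·27 − (-2)·13) + ((-2)·36 − (-7)·27) + ((-7)·47 − (-31)·36)| = 2523, so the area is 1261.5.
The number of boundary lattice points is Σ gcd(|Δx|,|Δy|) = gcd(14,50) + gcd(44,16) + gcd(1,14) + gcd(5,9) + gcd(24,11) = 2+4+1+1+1 = 9.
Pick's theorem gives I = A − B/2 + 1 = 1261.5 − 9/2 + 1 = 1258.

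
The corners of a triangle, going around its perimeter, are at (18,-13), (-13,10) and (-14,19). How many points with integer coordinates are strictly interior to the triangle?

By the shoelace formula, twice the signed area is |[18·10 − (-13)·(-13)] + [(-13)·19 − (-14)·10] + [(-14)·(-13) − 18·19]| = 256, so the area is 128.
Summing gcd(|Δx|,|Δy|) over the edges gives the boundary count: gcd(31,23) + gcd(1,9) + gcd(32,32) = 1+1+32 = 34.
By Pick's theorem A = I + B/2 − 1, so I = 128 − 34/2 + 1 = 112.

112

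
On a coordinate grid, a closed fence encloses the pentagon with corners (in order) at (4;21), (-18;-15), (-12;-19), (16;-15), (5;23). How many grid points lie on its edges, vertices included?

10

Along each edge there are gcd(|Δx|,|Δy|)+1 lattice points, so counting each shared vertex once the boundary has gcd(22,36) + gcd(6,4) + gcd(28,4) + gcd(11,38) + gcd(1,2) = 2+2+4+1+1 = 10.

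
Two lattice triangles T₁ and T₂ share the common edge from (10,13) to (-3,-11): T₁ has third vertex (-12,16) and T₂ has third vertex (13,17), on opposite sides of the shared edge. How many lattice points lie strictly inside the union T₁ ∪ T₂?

The union is the simple quadrilateral with vertices (10,13), (-12,16), (-3,-11), (13,17) in order.
The shoelace formula gives twice the area as |(10·16 − (-12)·13) + ((-12)·(-11) − (-3)·16) + ((-3)·17 − 13·(-11)) + (13·13 − 10·17)| = 587, so the area is 293.5.
Summing gcd(|Δx|,|Δy|) over the edges gives the boundary count: gcd(22,3) + gcd(9,27) + gcd(16,28) + gcd(3,4) = 1+9+4+1 = 15.
By Pick's theorem I = A − B/2 + 1 = 293.5 − 15/2 + 1 = 287.

287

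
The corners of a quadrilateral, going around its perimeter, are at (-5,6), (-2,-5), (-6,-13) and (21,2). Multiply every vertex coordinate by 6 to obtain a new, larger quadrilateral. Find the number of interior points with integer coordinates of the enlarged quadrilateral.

7711

Using the shoelace formula, 2A = |((-5)·(-5) − (-2)·6) + ((-2)·(-13) − (-6)·(-5)) + ((-6)·2 − 21·(-13)) + (21·6 − (-5)·2)| = 430, so the area is 215.
Summing gcd(|Δx|,|Δy|) over the edges gives the boundary count: gcd(3,11) + gcd(4,8) + gcd(27,15) + gcd(26,4) = 1+4+3+2 = 10.
Scaling by 6 multiplies the area by 6² = 36 (so the new area is 7740) and multiplies the boundary lattice-point count by 6, giving 60.
By Pick's theorem, the interior count of the dilated polygon is 7740 − 60/2 + 1 = 7711.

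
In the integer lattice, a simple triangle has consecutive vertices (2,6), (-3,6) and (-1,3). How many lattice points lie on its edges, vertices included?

The number of boundary lattice points is Σ gcd(|Δx|,|Δy|) = gcd(5,0) + gcd(2,3) + gcd(3,3) = 5+1+3 = 9.

9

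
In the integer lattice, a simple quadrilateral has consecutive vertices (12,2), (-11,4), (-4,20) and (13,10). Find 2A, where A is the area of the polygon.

Using the shoelace formula, 2A = |(12·4 − (-11)·2) + ((-11)·20 − (-4)·4) + ((-4)·10 − 13·20) + (13·2 − 12·10)| = 528, so the area is 264.

528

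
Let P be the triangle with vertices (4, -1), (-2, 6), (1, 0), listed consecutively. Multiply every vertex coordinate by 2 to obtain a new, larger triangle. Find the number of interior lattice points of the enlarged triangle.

By the shoelace formula, twice the signed area is |[4·6 − (-2)·(-1)] + [(-2)·0 − 1·6] + [1·(-1) − 4·0]| = 15, so the area is 15/2.
Along each edge there are gcd(|Δx|,|Δy|)+1 lattice points, so counting each shared vertex once the boundary has gcd(6,7) + gcd(3,6) + gcd(3,1) = 1+3+1 = 5.
Scaling by 2 multiplies the area by 2² = 4 (so the new area is 30) and multiplies the boundary lattice-point count by 2, giving 10.
By Pick's theorem, the interior count of the dilated polygon is 30 − 10/2 + 1 = 26.

26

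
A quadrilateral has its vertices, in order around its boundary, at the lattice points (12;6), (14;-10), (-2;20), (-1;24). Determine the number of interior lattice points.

Using the shoelace formula, 2A = |(12·(-10) − 14·6) + (14·20 − (-2)·(-10)) + ((-2)·24 − (-1)·20) + ((-1)·6 − 12·24)| = 266, so the area is 133.
Along each edge there are gcd(|Δx|,|Δy|)+1 lattice points, so counting each shared vertex once the boundary has gcd(2,16) + gcd(16,30) + gcd(1,4) + gcd(13,18) = 2+2+1+1 = 6.
By Pick's theorem A = I + B/2 − 1, so I = 133 − 6/2 + 1 = 131.

131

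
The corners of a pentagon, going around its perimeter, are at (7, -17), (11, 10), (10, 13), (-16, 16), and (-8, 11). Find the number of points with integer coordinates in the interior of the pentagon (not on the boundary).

By the shoelace formula, twice the signed area is |(7·10 − 11·(-17)) + (11·13 − 10·10) + (10·16 − (-16)·13) + ((-16)·11 − (-8)·16) + ((-8)·(-17) − 7·11)| = 679, so the area is 339.5.
Summing gcd(|Δx|,|Δy|) over the edges gives the boundary count: gcd(4,27) + gcd(1,3) + gcd(26,3) + gcd(8,5) + gcd(15,28) = 1+1+1+1+1 = 5.
Pick's theorem gives I = A − B/2 + 1 = 339.5 − 5/2 + 1 = 338.

338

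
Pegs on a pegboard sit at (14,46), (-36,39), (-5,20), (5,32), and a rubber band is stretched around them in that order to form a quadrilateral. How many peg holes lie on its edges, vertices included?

Summing gcd(|Δx|,|Δy|) over the edges gives the boundary count: gcd(50,7) + gcd(31,19) + gcd(10,12) + gcd(9,14) = 1+1+2+1 = 5.

5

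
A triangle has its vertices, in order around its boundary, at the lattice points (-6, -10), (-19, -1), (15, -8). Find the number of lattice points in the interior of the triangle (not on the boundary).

107

By the shoelace formula, twice the signed area is |((-6)·(-1) − (-19)·(-10)) + ((-19)·(-8) − 15·(-1)) + (15·(-10) − (-6)·(-8))| = 215, so the area is 107.5.
The number of boundary lattice points is Σ gcd(|Δx|,|Δy|) = gcd(13,9) + gcd(34,7) + gcd(21,2) = 1+1+1 = 3.
Pick's theorem gives I = A − B/2 + 1 = 107.5 − 3/2 + 1 = 107.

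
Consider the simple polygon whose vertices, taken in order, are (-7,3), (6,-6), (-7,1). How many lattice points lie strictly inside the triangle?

12

Using the shoelace formula, 2A = |((-7)·(-6) − 6·3) + (6·1 − (-7)·(-6)) + ((-7)·3 − (-7)·1)| = 26, so the area is 13.
The number of boundary lattice points is Σ gcd(|Δx|,|Δy|) = gcd(13,9) + gcd(13,7) + gcd(0,2) = 1+1+2 = 4.
By Pick's theorem A = I + B/2 − 1, so I = 13 − 4/2 + 1 = 12.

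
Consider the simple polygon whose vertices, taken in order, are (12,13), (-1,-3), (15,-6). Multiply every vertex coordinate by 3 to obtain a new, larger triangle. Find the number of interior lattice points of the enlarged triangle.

1324

The shoelace formula gives twice the area as |[12·(-3) − (-1)·13] + [(-1)·(-6) − 15·(-3)] + [15·13 − 12·(-6)]| = 295, so the area is 295/2.
The number of boundary lattice points is Σ gcd(|Δx|,|Δy|) = gcd(13,16) + gcd(16,3) + gcd(3,19) = 1+1+1 = 3.
Scaling by 3 multiplies the area by 3² = 9 (so the new area is 1327.5) and multiplies the boundary lattice-point count by 3, giving 9.
By Pick's theorem, the interior count of the dilated polygon is 1327.5 − 9/2 + 1 = 1324.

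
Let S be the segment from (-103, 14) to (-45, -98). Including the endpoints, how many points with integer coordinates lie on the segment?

3

The number of lattice points on a segment between lattice points is gcd(|Δx|,|Δy|) + 1 = gcd(58,112) + 1 = 2 + 1 = 3.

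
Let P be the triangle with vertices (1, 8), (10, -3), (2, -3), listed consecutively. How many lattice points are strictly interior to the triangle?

40

By the shoelace formula, twice the signed area is |[1·(-3) − 10·8] + [10·(-3) − 2·(-3)] + [2·8 − 1·(-3)]| = 88, so the area is 44.
The number of boundary lattice points is Σ gcd(|Δx|,|Δy|) = gcd(9,11) + gcd(8,0) + gcd(1,11) = 1+8+1 = 10.
Pick's theorem gives I = A − B/2 + 1 = 44 − 10/2 + 1 = 40.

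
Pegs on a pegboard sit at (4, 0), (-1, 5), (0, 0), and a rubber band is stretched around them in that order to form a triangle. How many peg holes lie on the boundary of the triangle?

Summing gcd(|Δx|,|Δy|) over the edges gives the boundary count: gcd(5,5) + gcd(1,5) + gcd(4,0) = 5+1+4 = 10.

10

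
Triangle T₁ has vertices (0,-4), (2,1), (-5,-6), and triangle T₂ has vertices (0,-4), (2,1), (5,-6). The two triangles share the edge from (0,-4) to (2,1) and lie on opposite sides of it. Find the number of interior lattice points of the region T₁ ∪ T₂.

21

The union is the simple quadrilateral with vertices (0,-4), (-5,-6), (2,1), (5,-6) in order.
By the shoelace formula, twice the signed area is |[0·(-6) − (-5)·(-4)] + [(-5)·1 − 2·(-6)] + [2·(-6) − 5·1] + [5·(-4) − 0·(-6)]| = 50, so the area is 25.
Summing gcd(|Δx|,|Δy|) over the edges gives the boundary count: gcd(5,2) + gcd(7,7) + gcd(3,7) + gcd(5,2) = 1+7+1+1 = 10.
By Pick's theorem I = A − B/2 + 1 = 25 − 10/2 + 1 = 21.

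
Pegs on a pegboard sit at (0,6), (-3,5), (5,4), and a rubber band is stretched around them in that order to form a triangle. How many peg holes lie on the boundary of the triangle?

Summing gcd(|Δx|,|Δy|) over the edges gives the boundary count: gcd(3,1) + gcd(8,1) + gcd(5,2) = 1+1+1 = 3.

3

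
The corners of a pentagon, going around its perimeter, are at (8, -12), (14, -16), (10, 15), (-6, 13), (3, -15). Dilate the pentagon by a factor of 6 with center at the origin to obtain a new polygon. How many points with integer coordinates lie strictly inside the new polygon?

13750

Using the shoelace formula, 2A = |(8·(-16) − 14·(-12)) + (14·15 − 10·(-16)) + (10·13 − (-6)·15) + ((-6)·(-15) − 3·13) + (3·(-12) − 8·(-15))| = 765, so the area is 382.5.
The number of boundary lattice points is Σ gcd(|Δx|,|Δy|) = gcd(6,4) + gcd(4,31) + gcd(16,2) + gcd(9,28) + gcd(5,3) = 2+1+2+1+1 = 7.
Scaling by 6 multiplies the area by 6² = 36 (so the new area is 13770) and multiplies the boundary lattice-point count by 6, giving 42.
By Pick's theorem, the interior count of the dilated polygon is 13770 − 42/2 + 1 = 13750.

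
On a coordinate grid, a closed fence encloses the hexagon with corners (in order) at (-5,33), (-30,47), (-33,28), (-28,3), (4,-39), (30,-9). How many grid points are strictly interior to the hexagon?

2647

The shoelace formula gives twice the area as |[(-5)·47 − (-30)·33] + [(-30)·28 − (-33)·47] + [(-33)·3 − (-28)·28] + [(-28)·(-39) − 4·3] + [4·(-9) − 30·(-39)] + [30·33 − (-5)·(-9)]| = 5310, so the area is 2655.
Along each edge there are gcd(|Δx|,|Δy|)+1 lattice points, so counting each shared vertex once the boundary has gcd(25,14) + gcd(3,19) + gcd(5,25) + gcd(32,42) + gcd(26,30) + gcd(35,42) = 1+1+5+2+2+7 = 18.
Pick's theorem gives I = A − B/2 + 1 = 2655 − 18/2 + 1 = 2647.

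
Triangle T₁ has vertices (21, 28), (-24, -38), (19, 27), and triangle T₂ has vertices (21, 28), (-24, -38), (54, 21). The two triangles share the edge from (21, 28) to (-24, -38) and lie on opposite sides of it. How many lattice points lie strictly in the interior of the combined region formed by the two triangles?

1289

The union is the simple quadrilateral with vertices (21, 28), (19, 27), (-24, -38), (54, 21) in order.
Using the shoelace formula, 2A = |(21·27 − 19·28) + (19·(-38) − (-24)·27) + ((-24)·21 − 54·(-38)) + (54·28 − 21·21)| = 2580, so the area is 1290.
The number of boundary lattice points is Σ gcd(|Δx|,|Δy|) = gcd(2,1) + gcd(43,65) + gcd(78,59) + gcd(33,7) = 1+1+1+1 = 4.
By Pick's theorem I = A − B/2 + 1 = 1290 − 4/2 + 1 = 1289.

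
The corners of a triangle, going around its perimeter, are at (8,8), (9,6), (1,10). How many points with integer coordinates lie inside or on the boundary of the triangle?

10

By the shoelace formula, twice the signed area is |[8·6 − 9·8] + [9·10 − 1·6] + [1·8 − 8·10]| = 12, so the area is 6.
The number of boundary lattice points is Σ gcd(|Δx|,|Δy|) = gcd(1,2) + gcd(8,4) + gcd(7,2) = 1+4+1 = 6.
Pick's theorem gives I = A − B/2 + 1 = 6 − 6/2 + 1 = 4, so the closed region contains I + B = 4 + 6 = 10 lattice points.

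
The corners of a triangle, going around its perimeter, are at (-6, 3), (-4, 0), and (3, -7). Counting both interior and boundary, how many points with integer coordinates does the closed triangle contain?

Using the shoelace formula, 2A = |((-6)·0 − (-4)·3) + ((-4)·(-7) − 3·0) + (3·3 − (-6)·(-7))| = 7, so the area is 3.5.
The number of boundary lattice points is Σ gcd(|Δx|,|Δy|) = gcd(2,3) + gcd(7,7) + gcd(9,10) = 1+7+1 = 9.
Pick's theorem gives I = A − B/2 + 1 = 3.5 − 9/2 + 1 = 0, so the closed region contains I + B = 0 + 9 = 9 lattice points.

9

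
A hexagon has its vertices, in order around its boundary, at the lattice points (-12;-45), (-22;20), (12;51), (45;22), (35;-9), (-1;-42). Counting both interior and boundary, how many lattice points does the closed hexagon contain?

3875

By the shoelace formula, twice the signed area is |[(-12)·20 − (-22)·(-45)] + [(-22)·51 − 12·20] + [12·22 − 45·51] + [45·(-9) − 35·22] + [35·(-42) − (-1)·(-9)] + [(-1)·(-45) − (-12)·(-42)]| = 7736, so the area is 3868.
Summing gcd(|Δx|,|Δy|) over the edges gives the boundary count: gcd(10,65) + gcd(34,31) + gcd(33,29) + gcd(10,31) + gcd(36,33) + gcd(11,3) = 5+1+1+1+3+1 = 12.
Pick's theorem gives I = A − B/2 + 1 = 3868 − 12/2 + 1 = 3863, so the closed region contains I + B = 3863 + 12 = 3875 lattice points.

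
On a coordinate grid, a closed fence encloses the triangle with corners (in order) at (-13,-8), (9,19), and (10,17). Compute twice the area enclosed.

The shoelace formula gives twice the area as |((-13)·19 − 9·(-8)) + (9·17 − 10·19) + (10·(-8) − (-13)·17)| = 71, so the area is 71/2.

71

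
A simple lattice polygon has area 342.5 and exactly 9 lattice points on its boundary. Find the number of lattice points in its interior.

Pick's theorem A = I + B/2 − 1 rearranges to I = A − B/2 + 1 = 342.5 − 9/2 + 1 = 339.

339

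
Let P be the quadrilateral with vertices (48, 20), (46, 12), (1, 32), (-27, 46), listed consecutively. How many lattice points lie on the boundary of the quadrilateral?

22

Along each edge there are gcd(|Δx|,|Δy|)+1 lattice points, so counting each shared vertex once the boundary has gcd(2,8) + gcd(45,20) + gcd(28,14) + gcd(75,26) = 2+5+14+1 = 22.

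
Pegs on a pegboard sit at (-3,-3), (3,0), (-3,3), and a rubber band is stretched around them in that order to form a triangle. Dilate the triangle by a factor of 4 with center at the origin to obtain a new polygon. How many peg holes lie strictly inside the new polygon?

Using the shoelace formula, 2A = |[(-3)·0 − 3·(-3)] + [3·3 − (-3)·0] + [(-3)·(-3) − (-3)·3]| = 36, so the area is 18.
The number of boundary lattice points is Σ gcd(|Δx|,|Δy|) = gcd(6,3) + gcd(6,3) + gcd(0,6) = 3+3+6 = 12.
Scaling by 4 multiplies the area by 4² = 16 (so the new area is 288) and multiplies the boundary lattice-point count by 4, giving 48.
By Pick's theorem, the interior count of the dilated polygon is 288 − 48/2 + 1 = 265.

265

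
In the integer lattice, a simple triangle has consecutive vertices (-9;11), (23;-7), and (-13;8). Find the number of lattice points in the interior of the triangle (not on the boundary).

By the shoelace formula, twice the signed area is |((-9)·(-7) − 23·11) + (23·8 − (-13)·(-7)) + ((-13)·11 − (-9)·8)| = 168, so the area is 84.
Along each edge there are gcd(|Δx|,|Δy|)+1 lattice points, so counting each shared vertex once the boundary has gcd(32,18) + gcd(36,15) + gcd(4,3) = 2+3+1 = 6.
By Pick's theorem A = I + B/2 − 1, so I = 84 − 6/2 + 1 = 82.

82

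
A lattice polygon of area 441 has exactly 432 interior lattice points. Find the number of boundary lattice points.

20

Pick's theorem gives A = I + B/2 − 1, so B = 2(A − I + 1) = 2(441 − 432 + 1) = 20.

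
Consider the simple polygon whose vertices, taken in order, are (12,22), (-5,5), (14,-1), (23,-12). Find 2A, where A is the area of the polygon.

610

Using the shoelace formula, 2A = |[12·5 − (-5)·22] + [(-5)·(-1) − 14·5] + [14·(-12) − 23·(-1)] + [23·22 − 12·(-12)]| = 610, so the area is 305.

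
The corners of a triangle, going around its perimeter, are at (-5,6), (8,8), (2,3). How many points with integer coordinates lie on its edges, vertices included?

3

Along each edge there are gcd(|Δx|,|Δy|)+1 lattice points, so counting each shared vertex once the boundary has gcd(13,2) + gcd(6,5) + gcd(7,3) = 1+1+1 = 3.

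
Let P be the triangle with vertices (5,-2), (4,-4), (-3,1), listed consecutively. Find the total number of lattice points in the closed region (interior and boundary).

By the shoelace formula, twice the signed area is |[5·(-4) − 4·(-2)] + [4·1 − (-3)·(-4)] + [(-3)·(-2) − 5·1]| = 19, so the area is 9.5.
Along each edge there are gcd(|Δx|,|Δy|)+1 lattice points, so counting each shared vertex once the boundary has gcd(1,2) + gcd(7,5) + gcd(8,3) = 1+1+1 = 3.
Pick's theorem gives I = A − B/2 + 1 = 9.5 − 3/2 + 1 = 9, so the closed region contains I + B = 9 + 3 = 12 lattice points.

12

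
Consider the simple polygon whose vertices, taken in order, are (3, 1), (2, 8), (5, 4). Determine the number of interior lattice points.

8

The shoelace formula gives twice the area as |(3·8 − 2·1) + (2·4 − 5·8) + (5·1 − 3·4)| = 17, so the area is 17/2.
Summing gcd(|Δx|,|Δy|) over the edges gives the boundary count: gcd(1,7) + gcd(3,4) + gcd(2,3) = 1+1+1 = 3.
Pick's theorem gives I = A − B/2 + 1 = 17/2 − 3/2 + 1 = 8.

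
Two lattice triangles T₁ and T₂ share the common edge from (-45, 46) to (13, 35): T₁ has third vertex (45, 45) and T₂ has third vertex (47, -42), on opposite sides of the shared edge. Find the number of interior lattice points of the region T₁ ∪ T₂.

2509

The union is the simple quadrilateral with vertices (-45, 46), (45, 45), (13, 35), (47, -42) in order.
Using the shoelace formula, 2A = |[(-45)·45 − 45·46] + [45·35 − 13·45] + [13·(-42) − 47·35] + [47·46 − (-45)·(-42)]| = 5024, so the area is 2512.
Along each edge there are gcd(|Δx|,|Δy|)+1 lattice points, so counting each shared vertex once the boundary has gcd(90,1) + gcd(32,10) + gcd(34,77) + gcd(92,88) = 1+2+1+4 = 8.
By Pick's theorem I = A − B/2 + 1 = 2512 − 8/2 + 1 = 2509.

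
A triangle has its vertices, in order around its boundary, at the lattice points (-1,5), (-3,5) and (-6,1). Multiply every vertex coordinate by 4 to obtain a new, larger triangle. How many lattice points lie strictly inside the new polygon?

57

The shoelace formula gives twice the area as |((-1)·5 − (-3)·5) + ((-3)·1 − (-6)·5) + ((-6)·5 − (-1)·1)| = 8, so the area is 4.
Summing gcd(|Δx|,|Δy|) over the edges gives the boundary count: gcd(2,0) + gcd(3,4) + gcd(5,4) = 2+1+1 = 4.
Scaling by 4 multiplies the area by 4² = 16 (so the new area is 64) and multiplies the boundary lattice-point count by 4, giving 16.
By Pick's theorem, the interior count of the dilated polygon is 64 − 16/2 + 1 = 57.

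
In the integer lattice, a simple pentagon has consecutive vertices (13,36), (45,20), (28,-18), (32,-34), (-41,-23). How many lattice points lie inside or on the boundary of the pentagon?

3219

By the shoelace formula, twice the signed area is |[13·20 − 45·36] + [45·(-18) − 28·20] + [28·(-34) − 32·(-18)] + [32·(-23) − (-41)·(-34)] + [(-41)·36 − 13·(-23)]| = 6413, so the area is 6413/2.
Along each edge there are gcd(|Δx|,|Δy|)+1 lattice points, so counting each shared vertex once the boundary has gcd(32,16) + gcd(17,38) + gcd(4,16) + gcd(73,11) + gcd(54,59) = 16+1+4+1+1 = 23.
Pick's theorem gives I = A − B/2 + 1 = 6413/2 − 23/2 + 1 = 3196, so the closed region contains I + B = 3196 + 23 = 3219 lattice points.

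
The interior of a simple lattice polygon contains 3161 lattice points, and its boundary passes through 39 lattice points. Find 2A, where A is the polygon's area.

Pick's theorem states A = I + B/2 − 1, so A = 3161 + 39/2 − 1 = 6359/2.
Hence 2A = 6359.

6359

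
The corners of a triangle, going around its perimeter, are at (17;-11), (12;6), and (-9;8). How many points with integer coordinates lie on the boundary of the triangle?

Summing gcd(|Δx|,|Δy|) over the edges gives the boundary count: gcd(5,17) + gcd(21,2) + gcd(26,19) = 1+1+1 = 3.

3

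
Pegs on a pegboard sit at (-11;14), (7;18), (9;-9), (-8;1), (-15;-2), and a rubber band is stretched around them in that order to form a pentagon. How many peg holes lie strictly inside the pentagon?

389

The shoelace formula gives twice the area as |[(-11)·18 − 7·14] + [7·(-9) − 9·18] + [9·1 − (-8)·(-9)] + [(-8)·(-2) − (-15)·1] + [(-15)·14 − (-11)·(-2)]| = 785, so the area is 392.5.
The number of boundary lattice points is Σ gcd(|Δx|,|Δy|) = gcd(18,4) + gcd(2,27) + gcd(17,10) + gcd(7,3) + gcd(4,16) = 2+1+1+1+4 = 9.
By Pick's theorem A = I + B/2 − 1, so I = 392.5 − 9/2 + 1 = 389.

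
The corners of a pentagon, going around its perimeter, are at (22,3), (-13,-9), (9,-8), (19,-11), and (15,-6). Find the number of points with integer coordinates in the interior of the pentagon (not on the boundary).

By the shoelace formula, twice the signed area is |[22·(-9) − (-13)·3] + [(-13)·(-8) − 9·(-9)] + [9·(-11) − 19·(-8)] + [19·(-6) − 15·(-11)] + [15·3 − 22·(-6)]| = 307, so the area is 307/2.
The number of boundary lattice points is Σ gcd(|Δx|,|Δy|) = gcd(35,12) + gcd(22,1) + gcd(10,3) + gcd(4,5) + gcd(7,9) = 1+1+1+1+1 = 5.
By Pick's theorem A = I + B/2 − 1, so I = 307/2 − 5/2 + 1 = 152.

152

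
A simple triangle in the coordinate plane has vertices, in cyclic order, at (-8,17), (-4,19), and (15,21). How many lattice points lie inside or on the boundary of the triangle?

The shoelace formula gives twice the area as |[(-8)·19 − (-4)·17] + [(-4)·21 − 15·19] + [15·17 − (-8)·21]| = 30, so the area is 15.
Summing gcd(|Δx|,|Δy|) over the edges gives the boundary count: gcd(4,2) + gcd(19,2) + gcd(23,4) = 2+1+1 = 4.
Pick's theorem gives I = A − B/2 + 1 = 15 − 4/2 + 1 = 14, so the closed region contains I + B = 14 + 4 = 18 lattice points.

18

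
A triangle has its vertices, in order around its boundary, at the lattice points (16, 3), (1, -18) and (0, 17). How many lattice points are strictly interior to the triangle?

271

Using the shoelace formula, 2A = |(16·(-18) − 1·3) + (1·17 − 0·(-18)) + (0·3 − 16·17)| = 546, so the area is 273.
Summing gcd(|Δx|,|Δy|) over the edges gives the boundary count: gcd(15,21) + gcd(1,35) + gcd(16,14) = 3+1+2 = 6.
Pick's theorem gives I = A − B/2 + 1 = 273 − 6/2 + 1 = 271.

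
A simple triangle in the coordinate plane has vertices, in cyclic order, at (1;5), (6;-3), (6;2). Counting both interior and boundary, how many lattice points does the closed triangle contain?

By the shoelace formula, twice the signed area is |[1·(-3) − 6·5] + [6·2 − 6·(-3)] + [6·5 − 1·2]| = 25, so the area is 25/2.
Summing gcd(|Δx|,|Δy|) over the edges gives the boundary count: gcd(5,8) + gcd(0,5) + gcd(5,3) = 1+5+1 = 7.
Pick's theorem gives I = A − B/2 + 1 = 25/2 − 7/2 + 1 = 10, so the closed region contains I + B = 10 + 7 = 17 lattice points.

17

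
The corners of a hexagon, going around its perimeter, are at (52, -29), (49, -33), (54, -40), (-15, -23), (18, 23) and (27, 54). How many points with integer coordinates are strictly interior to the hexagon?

2741

The shoelace formula gives twice the area as |[52·(-33) − 49·(-29)] + [49·(-40) − 54·(-33)] + [54·(-23) − (-15)·(-40)] + [(-15)·23 − 18·(-23)] + [18·54 − 27·23] + [27·(-29) − 52·54]| = 5486, so the area is 2743.
Summing gcd(|Δx|,|Δy|) over the edges gives the boundary count: gcd(3,4) + gcd(5,7) + gcd(69,17) + gcd(33,46) + gcd(9,31) + gcd(25,83) = 1+1+1+1+1+1 = 6.
By Pick's theorem A = I + B/2 − 1, so I = 2743 − 6/2 + 1 = 2741.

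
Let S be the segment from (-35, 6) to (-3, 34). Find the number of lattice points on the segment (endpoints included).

5

The number of lattice points on a segment between lattice points is gcd(|Δx|,|Δy|) + 1 = gcd(32,28) + 1 = 4 + 1 = 5.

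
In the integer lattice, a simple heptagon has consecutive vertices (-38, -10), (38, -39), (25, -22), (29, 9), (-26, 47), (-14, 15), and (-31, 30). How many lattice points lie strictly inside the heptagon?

By the shoelace formula, twice the signed area is |((-38)·(-39) − 38·(-10)) + (38·(-22) − 25·(-39)) + (25·9 − 29·(-22)) + (29·47 − (-26)·9) + ((-26)·15 − (-14)·47) + ((-14)·30 − (-31)·15) + ((-31)·(-10) − (-38)·30)| = 6224, so the area is 3112.
The number of boundary lattice points is Σ gcd(|Δx|,|Δy|) = gcd(76,29) + gcd(13,17) + gcd(4,31) + gcd(55,38) + gcd(12,32) + gcd(17,15) + gcd(7,40) = 1+1+1+1+4+1+1 = 10.
By Pick's theorem A = I + B/2 − 1, so I = 3112 − 10/2 + 1 = 3108.

3108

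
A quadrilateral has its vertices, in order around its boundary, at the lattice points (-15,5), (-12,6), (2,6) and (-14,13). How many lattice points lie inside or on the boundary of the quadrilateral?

The shoelace formula gives twice the area as |[(-15)·6 − (-12)·5] + [(-12)·6 − 2·6] + [2·13 − (-14)·6] + [(-14)·5 − (-15)·13]| = 121, so the area is 60.5.
Summing gcd(|Δx|,|Δy|) over the edges gives the boundary count: gcd(3,1) + gcd(14,0) + gcd(16,7) + gcd(1,8) = 1+14+1+1 = 17.
Pick's theorem gives I = A − B/2 + 1 = 60.5 − 17/2 + 1 = 53, so the closed region contains I + B = 53 + 17 = 70 lattice points.

70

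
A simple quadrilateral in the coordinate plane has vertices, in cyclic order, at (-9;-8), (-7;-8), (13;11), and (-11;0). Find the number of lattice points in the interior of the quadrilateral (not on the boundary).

The shoelace formula gives twice the area as |[(-9)·(-8) − (-7)·(-8)] + [(-7)·11 − 13·(-8)] + [13·0 − (-11)·11] + [(-11)·(-8) − (-9)·0]| = 252, so the area is 126.
Summing gcd(|Δx|,|Δy|) over the edges gives the boundary count: gcd(2,0) + gcd(20,19) + gcd(24,11) + gcd(2,8) = 2+1+1+2 = 6.
Pick's theorem gives I = A − B/2 + 1 = 126 − 6/2 + 1 = 124.

124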